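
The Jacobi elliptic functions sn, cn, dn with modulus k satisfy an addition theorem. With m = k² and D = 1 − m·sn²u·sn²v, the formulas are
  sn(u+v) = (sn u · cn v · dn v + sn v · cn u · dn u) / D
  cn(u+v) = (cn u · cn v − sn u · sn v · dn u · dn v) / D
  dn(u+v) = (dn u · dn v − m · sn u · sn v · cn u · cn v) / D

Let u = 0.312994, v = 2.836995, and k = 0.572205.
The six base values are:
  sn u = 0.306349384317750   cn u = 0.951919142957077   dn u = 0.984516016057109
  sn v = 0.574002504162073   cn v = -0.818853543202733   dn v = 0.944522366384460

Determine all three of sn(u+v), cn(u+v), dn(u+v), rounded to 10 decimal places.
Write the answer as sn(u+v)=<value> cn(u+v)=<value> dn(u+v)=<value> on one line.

sn(u+v)=0.3040836735 cn(u+v)=-0.9526453272 dn(u+v)=0.9847459708

m = k² = 0.327418562025
D = 1 − m·sn²u·sn²v = 0.9898757025852913
sn(u+v) = (sn u·cn v·dn v + sn v·cn u·dn u)/D = 0.3010050399328168/0.9898757025852913 = 0.3040836734821068
cn(u+v) = (cn u·cn v − sn u·sn v·dn u·dn v)/D = -0.9430004626211842/0.9898757025852913 = -0.9526453272449445
dn(u+v) = (dn u·dn v − m·sn u·sn v·cn u·cn v)/D = 0.9747761096895594/0.9898757025852913 = 0.9847459707756279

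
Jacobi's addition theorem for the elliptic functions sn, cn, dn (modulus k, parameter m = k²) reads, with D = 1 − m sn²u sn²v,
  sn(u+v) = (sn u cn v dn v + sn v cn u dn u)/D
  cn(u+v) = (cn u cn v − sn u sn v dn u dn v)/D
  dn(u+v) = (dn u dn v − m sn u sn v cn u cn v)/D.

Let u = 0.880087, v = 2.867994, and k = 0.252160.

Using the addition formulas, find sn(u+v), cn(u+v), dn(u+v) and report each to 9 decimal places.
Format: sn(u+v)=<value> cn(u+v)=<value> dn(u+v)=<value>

sn u = 0.7668438574724024, cn u = 0.6418336998450968, dn u = 0.9811264286907243
sn v = 0.319355793073946, cn v = -0.947634886140285, dn v = 0.9967522858419848
m = k² = 0.0635846656
D = 1 − m·sn²u·sn²v = 0.9961865691538612
sn(u+v) = (sn u·cn v·dn v + sn v·cn u·dn u)/D = -0.5232231848361917/0.9961865691538612 = -0.5252260982404189
cn(u+v) = (cn u·cn v − sn u·sn v·dn u·dn v)/D = -0.8477176295279065/0.9961865691538612 = -0.8509627170018354
dn(u+v) = (dn u·dn v − m·sn u·sn v·cn u·cn v)/D = 0.9874110509170384/0.9961865691538612 = 0.9911908888269026

sn(u+v)=-0.525226098 cn(u+v)=-0.850962717 dn(u+v)=0.991190889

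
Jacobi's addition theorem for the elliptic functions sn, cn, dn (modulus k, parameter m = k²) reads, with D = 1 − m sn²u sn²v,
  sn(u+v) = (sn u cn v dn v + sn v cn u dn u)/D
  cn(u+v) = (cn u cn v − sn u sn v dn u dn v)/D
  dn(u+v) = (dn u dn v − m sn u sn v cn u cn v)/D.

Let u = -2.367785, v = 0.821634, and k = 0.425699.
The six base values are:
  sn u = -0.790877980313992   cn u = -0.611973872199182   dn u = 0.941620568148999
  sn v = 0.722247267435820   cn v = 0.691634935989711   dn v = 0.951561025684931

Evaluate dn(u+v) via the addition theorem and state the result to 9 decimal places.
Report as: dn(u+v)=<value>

dn(u+v)=0.905751295

m = k² = 0.181219638601
D = 1 − m·sn²u·sn²v = 0.9408716114884593
dn(u+v) = (dn u·dn v − m·sn u·sn v·cn u·cn v)/D = 0.8521956807552341/0.9408716114884593 = 0.9057512952347028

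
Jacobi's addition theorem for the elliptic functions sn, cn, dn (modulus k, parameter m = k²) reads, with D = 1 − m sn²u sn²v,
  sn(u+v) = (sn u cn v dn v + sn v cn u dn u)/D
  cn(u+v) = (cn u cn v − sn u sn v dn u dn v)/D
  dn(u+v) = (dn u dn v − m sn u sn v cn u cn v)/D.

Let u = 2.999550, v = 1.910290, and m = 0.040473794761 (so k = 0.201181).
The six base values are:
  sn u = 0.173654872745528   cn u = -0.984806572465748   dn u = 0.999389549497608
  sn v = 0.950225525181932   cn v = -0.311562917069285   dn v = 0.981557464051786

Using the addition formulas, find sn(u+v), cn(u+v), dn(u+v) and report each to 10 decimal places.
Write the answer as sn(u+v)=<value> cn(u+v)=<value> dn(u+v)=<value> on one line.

m = k² = 0.040473794761
D = 1 − m·sn²u·sn²v = 0.9988979501037919
sn(u+v) = (sn u·cn v·dn v + sn v·cn u·dn u)/D = -0.9883236860888239/0.9988979501037919 = -0.9894140697617117
cn(u+v) = (cn u·cn v − sn u·sn v·dn u·dn v)/D = 0.1449600159952989/0.9988979501037919 = 0.1451199454160824
dn(u+v) = (dn u·dn v − m·sn u·sn v·cn u·cn v)/D = 0.9789090720687389/0.9988979501037919 = 0.9799890689204278

sn(u+v)=-0.9894140698 cn(u+v)=0.1451199454 dn(u+v)=0.9799890689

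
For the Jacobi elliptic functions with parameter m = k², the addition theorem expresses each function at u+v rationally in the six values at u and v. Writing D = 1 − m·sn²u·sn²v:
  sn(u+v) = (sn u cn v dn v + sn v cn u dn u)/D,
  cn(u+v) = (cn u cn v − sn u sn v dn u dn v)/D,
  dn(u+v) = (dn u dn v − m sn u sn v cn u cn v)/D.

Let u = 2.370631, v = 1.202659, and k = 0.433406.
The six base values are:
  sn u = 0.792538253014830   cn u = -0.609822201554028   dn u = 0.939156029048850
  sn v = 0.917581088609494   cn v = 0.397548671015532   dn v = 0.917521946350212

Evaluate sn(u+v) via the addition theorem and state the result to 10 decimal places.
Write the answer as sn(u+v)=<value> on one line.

m = k² = 0.187840760836
D = 1 − m·sn²u·sn²v = 0.9006611304649371
sn(u+v) = (sn u·cn v·dn v + sn v·cn u·dn u)/D = -0.2364294266406307/0.9006611304649371 = -0.2625065284193864

sn(u+v)=-0.2625065284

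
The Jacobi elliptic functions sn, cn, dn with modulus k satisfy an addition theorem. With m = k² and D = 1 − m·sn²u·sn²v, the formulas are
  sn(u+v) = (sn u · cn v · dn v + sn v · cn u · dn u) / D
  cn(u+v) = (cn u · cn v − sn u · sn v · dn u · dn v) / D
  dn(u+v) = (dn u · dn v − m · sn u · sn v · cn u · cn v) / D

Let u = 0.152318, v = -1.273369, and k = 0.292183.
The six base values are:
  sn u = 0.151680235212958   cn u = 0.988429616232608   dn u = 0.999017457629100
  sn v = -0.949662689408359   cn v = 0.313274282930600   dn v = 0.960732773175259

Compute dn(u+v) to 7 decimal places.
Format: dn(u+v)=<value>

dn(u+v)=0.9653066

m = k² = 0.085370905489
D = 1 − m·sn²u·sn²v = 0.9982286408457791
dn(u+v) = (dn u·dn v − m·sn u·sn v·cn u·cn v)/D = 0.9635966530402094/0.9982286408457791 = 0.9653065576477281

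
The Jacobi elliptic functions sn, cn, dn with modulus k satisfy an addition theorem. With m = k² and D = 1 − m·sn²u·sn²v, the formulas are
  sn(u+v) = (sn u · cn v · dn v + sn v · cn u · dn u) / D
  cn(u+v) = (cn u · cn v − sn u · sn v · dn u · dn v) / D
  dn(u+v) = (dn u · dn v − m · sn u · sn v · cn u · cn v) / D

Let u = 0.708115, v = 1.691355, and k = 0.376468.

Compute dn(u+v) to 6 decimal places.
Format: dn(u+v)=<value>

dn(u+v)=0.959152

sn u = 0.6446353063320668, cn u = 0.7644902365826279, dn u = 0.9701052531305028
sn v = 0.9984565414842734, cn v = -0.05553858809209457, dn v = 0.9266655331874989
m = k² = 0.141728155024
D = 1 − m·sn²u·sn²v = 0.9412858682875066
dn(u+v) = (dn u·dn v − m·sn u·sn v·cn u·cn v)/D = 0.9028362681360666/0.9412858682875066 = 0.9591520478030847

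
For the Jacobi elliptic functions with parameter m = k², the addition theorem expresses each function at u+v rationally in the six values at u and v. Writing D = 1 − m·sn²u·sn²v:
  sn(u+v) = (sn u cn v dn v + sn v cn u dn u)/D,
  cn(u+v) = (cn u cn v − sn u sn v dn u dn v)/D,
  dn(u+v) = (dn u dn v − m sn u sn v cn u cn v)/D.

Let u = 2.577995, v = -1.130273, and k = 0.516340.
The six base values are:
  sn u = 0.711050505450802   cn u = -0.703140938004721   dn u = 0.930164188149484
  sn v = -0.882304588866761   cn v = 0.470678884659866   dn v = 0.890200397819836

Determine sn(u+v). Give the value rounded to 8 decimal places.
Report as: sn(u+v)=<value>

m = k² = 0.2666069956
D = 1 − m·sn²u·sn²v = 0.8950676218200164
sn(u+v) = (sn u·cn v·dn v + sn v·cn u·dn u)/D = 0.8749885394677025/0.8950676218200164 = 0.9775669660449951

sn(u+v)=0.97756697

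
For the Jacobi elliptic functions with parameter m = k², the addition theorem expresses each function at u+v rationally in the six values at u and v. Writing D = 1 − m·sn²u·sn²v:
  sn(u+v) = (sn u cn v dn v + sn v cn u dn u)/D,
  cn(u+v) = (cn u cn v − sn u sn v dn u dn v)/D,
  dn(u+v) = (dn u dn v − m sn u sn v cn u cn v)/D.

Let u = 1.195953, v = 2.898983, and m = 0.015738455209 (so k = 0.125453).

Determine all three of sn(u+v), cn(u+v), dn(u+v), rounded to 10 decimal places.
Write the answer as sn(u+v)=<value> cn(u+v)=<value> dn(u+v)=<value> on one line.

sn u = 0.9293276852618247, cn u = 0.3692560810682729, dn u = 0.9931804891354207
sn v = 0.2522824480891904, cn v = -0.9676536396800897, dn v = 0.9994990262403238
m = k² = 0.015738455209
D = 1 − m·sn²u·sn²v = 0.9991348848327142
sn(u+v) = (sn u·cn v·dn v + sn v·cn u·dn u)/D = -0.8062952636679151/0.9991348848327142 = -0.8069934059032617
cn(u+v) = (cn u·cn v − sn u·sn v·dn u·dn v)/D = -0.5900495452725714/0.9991348848327142 = -0.5905604480733988
dn(u+v) = (dn u·dn v − m·sn u·sn v·cn u·cn v)/D = 0.994001387662558/0.9991348848327142 = 0.9948620579182201

sn(u+v)=-0.8069934059 cn(u+v)=-0.5905604481 dn(u+v)=0.9948620579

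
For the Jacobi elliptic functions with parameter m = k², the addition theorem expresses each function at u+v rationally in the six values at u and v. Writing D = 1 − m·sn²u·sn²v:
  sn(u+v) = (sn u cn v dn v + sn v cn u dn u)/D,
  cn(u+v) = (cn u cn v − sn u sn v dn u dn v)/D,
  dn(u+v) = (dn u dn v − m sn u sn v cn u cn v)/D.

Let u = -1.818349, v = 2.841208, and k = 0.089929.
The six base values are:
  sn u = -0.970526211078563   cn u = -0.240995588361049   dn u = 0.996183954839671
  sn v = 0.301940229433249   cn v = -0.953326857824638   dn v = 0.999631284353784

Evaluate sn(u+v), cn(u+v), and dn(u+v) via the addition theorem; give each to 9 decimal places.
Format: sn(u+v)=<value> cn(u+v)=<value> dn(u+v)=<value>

m = k² = 0.008087225041
D = 1 − m·sn²u·sn²v = 0.9993055259417301
sn(u+v) = (sn u·cn v·dn v + sn v·cn u·dn u)/D = 0.8523989730493082/0.9993055259417301 = 0.8529913534161842
cn(u+v) = (cn u·cn v − sn u·sn v·dn u·dn v)/D = 0.5215625800631816/0.9993055259417301 = 0.5219250434662302
dn(u+v) = (dn u·dn v − m·sn u·sn v·cn u·cn v)/D = 0.9963611221759089/0.9993055259417301 = 0.9970535500010906

sn(u+v)=0.852991353 cn(u+v)=0.521925043 dn(u+v)=0.997053550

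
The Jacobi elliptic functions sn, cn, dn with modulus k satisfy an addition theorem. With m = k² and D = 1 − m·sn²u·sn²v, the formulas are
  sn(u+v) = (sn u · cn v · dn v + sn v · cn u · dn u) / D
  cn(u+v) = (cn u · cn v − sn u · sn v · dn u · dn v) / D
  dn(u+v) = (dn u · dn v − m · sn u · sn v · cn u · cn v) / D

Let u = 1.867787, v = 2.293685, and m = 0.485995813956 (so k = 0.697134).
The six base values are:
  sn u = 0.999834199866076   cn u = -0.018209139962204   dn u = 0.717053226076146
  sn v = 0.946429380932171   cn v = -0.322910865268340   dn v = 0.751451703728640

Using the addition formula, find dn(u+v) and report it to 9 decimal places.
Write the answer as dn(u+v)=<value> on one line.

dn(u+v)=0.949192628

m = k² = 0.485995813956
D = 1 − m·sn²u·sn²v = 0.564824003410194
dn(u+v) = (dn u·dn v − m·sn u·sn v·cn u·cn v)/D = 0.5361267803859543/0.564824003410194 = 0.949192628409953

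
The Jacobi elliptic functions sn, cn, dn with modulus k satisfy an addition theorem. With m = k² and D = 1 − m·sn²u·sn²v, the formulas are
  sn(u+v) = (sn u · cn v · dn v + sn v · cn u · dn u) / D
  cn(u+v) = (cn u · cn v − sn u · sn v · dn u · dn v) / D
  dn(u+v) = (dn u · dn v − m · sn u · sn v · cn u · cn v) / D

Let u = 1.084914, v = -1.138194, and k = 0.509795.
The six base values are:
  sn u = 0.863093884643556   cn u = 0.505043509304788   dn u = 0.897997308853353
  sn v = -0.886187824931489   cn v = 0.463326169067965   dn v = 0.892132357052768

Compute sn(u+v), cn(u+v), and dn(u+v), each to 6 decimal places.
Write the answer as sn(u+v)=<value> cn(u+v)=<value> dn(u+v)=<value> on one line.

sn(u+v)=-0.053248 cn(u+v)=0.998581 dn(u+v)=0.999631

m = k² = 0.259890942025
D = 1 − m·sn²u·sn²v = 0.8479596780910396
sn(u+v) = (sn u·cn v·dn v + sn v·cn u·dn u)/D = -0.04515237509895823/0.8479596780910396 = -0.05324825727634484
cn(u+v) = (cn u·cn v − sn u·sn v·dn u·dn v)/D = 0.8467566821060124/0.8479596780910396 = 0.9985813052010498
dn(u+v) = (dn u·dn v − m·sn u·sn v·cn u·cn v)/D = 0.847647194530098/0.8479596780910396 = 0.9996314877121928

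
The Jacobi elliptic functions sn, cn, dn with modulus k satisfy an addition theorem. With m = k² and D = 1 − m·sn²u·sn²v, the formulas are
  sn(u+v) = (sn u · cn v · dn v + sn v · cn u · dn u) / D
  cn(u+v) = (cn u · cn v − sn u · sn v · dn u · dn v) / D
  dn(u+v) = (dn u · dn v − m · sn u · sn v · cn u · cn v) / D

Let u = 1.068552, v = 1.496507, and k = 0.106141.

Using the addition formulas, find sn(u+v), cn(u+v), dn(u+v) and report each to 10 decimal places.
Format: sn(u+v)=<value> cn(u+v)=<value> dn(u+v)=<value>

sn(u+v)=0.5522716525 cn(u+v)=-0.8336642141 dn(u+v)=0.9982804476

sn u = 0.8756263136450688, cn u = 0.4829891912375965, dn u = 0.995671724920798
sn v = 0.9969362927011035, cn v = 0.07821782594383243, dn v = 0.9943857467234037
m = k² = 0.011265911881
D = 1 − m·sn²u·sn²v = 0.9914150302106378
sn(u+v) = (sn u·cn v·dn v + sn v·cn u·dn u)/D = 0.5475304170647363/0.9914150302106378 = 0.5522716525171169
cn(u+v) = (cn u·cn v − sn u·sn v·dn u·dn v)/D = -0.8265072319807466/0.9914150302106378 = -0.8336642140730361
dn(u+v) = (dn u·dn v − m·sn u·sn v·cn u·cn v)/D = 0.9897102401150901/0.9914150302106378 = 0.9982804475990389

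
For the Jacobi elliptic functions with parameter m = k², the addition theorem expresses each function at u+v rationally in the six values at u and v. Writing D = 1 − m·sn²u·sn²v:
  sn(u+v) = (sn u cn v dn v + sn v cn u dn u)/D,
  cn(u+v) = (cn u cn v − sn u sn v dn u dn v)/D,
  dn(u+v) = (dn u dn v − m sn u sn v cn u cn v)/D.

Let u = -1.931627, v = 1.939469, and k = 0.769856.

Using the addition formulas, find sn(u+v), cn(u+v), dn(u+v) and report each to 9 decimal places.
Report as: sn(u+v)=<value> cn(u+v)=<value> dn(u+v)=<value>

sn(u+v)=0.007841872 cn(u+v)=0.999969252 dn(u+v)=0.999981776

sn u = -0.9999791920893045, cn u = 0.006450999025095001, dn u = 0.6382369495728288
sn v = 0.999998954431171, cn v = 0.001446076265184277, dn v = 0.6382185978449564
m = k² = 0.592678260736
D = 1 − m·sn²u·sn²v = 0.4073476431196349
sn(u+v) = (sn u·cn v·dn v + sn v·cn u·dn u)/D = 0.00319436807213264/0.4073476431196349 = 0.007841871988429496
cn(u+v) = (cn u·cn v − sn u·sn v·dn u·dn v)/D = 0.4073351180143214/0.4073476431196349 = 0.9999692520491403
dn(u+v) = (dn u·dn v − m·sn u·sn v·cn u·cn v)/D = 0.4073402198084892/0.4073476431196349 = 0.9999817764720846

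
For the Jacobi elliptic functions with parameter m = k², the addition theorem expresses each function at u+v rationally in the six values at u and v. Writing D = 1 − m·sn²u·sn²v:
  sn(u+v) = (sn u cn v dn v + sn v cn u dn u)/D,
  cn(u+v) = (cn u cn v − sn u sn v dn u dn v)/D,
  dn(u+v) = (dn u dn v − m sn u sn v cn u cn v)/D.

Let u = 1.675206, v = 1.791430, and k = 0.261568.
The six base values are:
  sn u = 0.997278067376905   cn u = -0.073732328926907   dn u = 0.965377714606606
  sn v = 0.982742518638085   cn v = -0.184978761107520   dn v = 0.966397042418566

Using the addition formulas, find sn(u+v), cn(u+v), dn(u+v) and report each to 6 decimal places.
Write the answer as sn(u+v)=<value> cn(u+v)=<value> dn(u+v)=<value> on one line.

m = k² = 0.068417818624
D = 1 − m·sn²u·sn²v = 0.9342824669959073
sn(u+v) = (sn u·cn v·dn v + sn v·cn u·dn u)/D = -0.2482275144830652/0.9342824669959073 = -0.2656878655565658
cn(u+v) = (cn u·cn v − sn u·sn v·dn u·dn v)/D = -0.900703519028053/0.9342824669959073 = -0.9640591050843284
dn(u+v) = (dn u·dn v − m·sn u·sn v·cn u·cn v)/D = 0.9320236232626659/0.9342824669959073 = 0.997582268946452

sn(u+v)=-0.265688 cn(u+v)=-0.964059 dn(u+v)=0.997582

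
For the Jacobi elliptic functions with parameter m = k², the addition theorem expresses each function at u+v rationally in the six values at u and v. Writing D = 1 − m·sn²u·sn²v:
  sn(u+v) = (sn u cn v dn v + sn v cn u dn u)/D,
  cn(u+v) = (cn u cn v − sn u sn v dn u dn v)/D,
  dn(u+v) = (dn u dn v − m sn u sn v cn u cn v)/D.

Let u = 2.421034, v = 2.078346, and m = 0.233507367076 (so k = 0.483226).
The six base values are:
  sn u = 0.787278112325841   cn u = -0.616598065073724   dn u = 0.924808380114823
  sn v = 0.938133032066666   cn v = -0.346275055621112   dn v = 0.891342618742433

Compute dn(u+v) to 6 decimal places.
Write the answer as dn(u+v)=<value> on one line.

dn(u+v)=0.902448

m = k² = 0.233507367076
D = 1 − m·sn²u·sn²v = 0.8726245305087247
dn(u+v) = (dn u·dn v − m·sn u·sn v·cn u·cn v)/D = 0.7874983446898875/0.8726245305087247 = 0.9024480944064109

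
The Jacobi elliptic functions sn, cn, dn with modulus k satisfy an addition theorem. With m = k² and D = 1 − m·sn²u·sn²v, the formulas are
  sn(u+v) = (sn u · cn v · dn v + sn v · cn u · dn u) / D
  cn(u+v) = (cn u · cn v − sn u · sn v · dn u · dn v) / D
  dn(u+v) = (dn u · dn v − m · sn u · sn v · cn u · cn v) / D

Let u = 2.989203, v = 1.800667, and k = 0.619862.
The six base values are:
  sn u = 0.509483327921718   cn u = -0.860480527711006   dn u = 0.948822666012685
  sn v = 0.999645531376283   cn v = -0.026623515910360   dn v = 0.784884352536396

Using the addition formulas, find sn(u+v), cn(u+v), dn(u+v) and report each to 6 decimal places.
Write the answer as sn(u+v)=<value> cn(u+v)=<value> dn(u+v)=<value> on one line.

sn(u+v)=-0.918325 cn(u+v)=-0.395827 dn(u+v)=0.822175

m = k² = 0.384228899044
D = 1 − m·sn²u·sn²v = 0.9003351452530426
sn(u+v) = (sn u·cn v·dn v + sn v·cn u·dn u)/D = -0.8268003825339905/0.9003351452530426 = -0.9183251224760477
cn(u+v) = (cn u·cn v − sn u·sn v·dn u·dn v)/D = -0.3563769089313508/0.9003351452530426 = -0.395826943789015
dn(u+v) = (dn u·dn v − m·sn u·sn v·cn u·cn v)/D = 0.7402330251934195/0.9003351452530426 = 0.8221749746150076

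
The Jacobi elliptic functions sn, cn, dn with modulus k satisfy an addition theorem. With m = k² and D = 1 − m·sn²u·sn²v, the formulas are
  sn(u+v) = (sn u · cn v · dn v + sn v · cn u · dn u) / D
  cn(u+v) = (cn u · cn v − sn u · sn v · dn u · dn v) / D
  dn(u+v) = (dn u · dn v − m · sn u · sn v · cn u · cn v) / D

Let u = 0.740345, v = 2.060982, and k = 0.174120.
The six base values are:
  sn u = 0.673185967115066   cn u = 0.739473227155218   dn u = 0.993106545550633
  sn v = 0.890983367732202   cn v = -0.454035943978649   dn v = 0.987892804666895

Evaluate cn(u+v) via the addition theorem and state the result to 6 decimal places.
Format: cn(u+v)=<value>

m = k² = 0.0303177744
D = 1 − m·sn²u·sn²v = 0.989092967188679
cn(u+v) = (cn u·cn v − sn u·sn v·dn u·dn v)/D = -0.9241984419279815/0.989092967188679 = -0.9343898628203285

cn(u+v)=-0.934390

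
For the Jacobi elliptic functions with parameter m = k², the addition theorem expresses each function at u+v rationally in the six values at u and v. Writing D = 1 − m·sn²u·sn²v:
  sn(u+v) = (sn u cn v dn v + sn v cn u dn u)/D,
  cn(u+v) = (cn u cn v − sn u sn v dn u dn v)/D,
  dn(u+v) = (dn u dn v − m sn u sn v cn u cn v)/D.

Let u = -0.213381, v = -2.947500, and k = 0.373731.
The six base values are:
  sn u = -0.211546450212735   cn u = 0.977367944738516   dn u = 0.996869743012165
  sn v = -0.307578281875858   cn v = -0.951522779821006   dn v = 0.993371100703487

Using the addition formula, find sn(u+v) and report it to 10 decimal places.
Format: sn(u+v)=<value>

m = k² = 0.139674860361
D = 1 − m·sn²u·sn²v = 0.9994086548169267
sn(u+v) = (sn u·cn v·dn v + sn v·cn u·dn u)/D = -0.09971921742506474/0.9994086548169267 = -0.09977822079530767

sn(u+v)=-0.0997782208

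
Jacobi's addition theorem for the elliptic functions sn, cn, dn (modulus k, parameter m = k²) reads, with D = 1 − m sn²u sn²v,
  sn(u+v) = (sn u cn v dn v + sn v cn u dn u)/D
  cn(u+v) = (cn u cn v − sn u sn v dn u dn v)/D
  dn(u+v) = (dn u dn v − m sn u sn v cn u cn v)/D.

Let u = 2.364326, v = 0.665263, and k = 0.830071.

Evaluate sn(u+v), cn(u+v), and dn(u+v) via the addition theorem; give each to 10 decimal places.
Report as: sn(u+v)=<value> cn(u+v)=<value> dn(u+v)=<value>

sn(u+v)=0.8267605543 cn(u+v)=-0.5625539849 dn(u+v)=0.7273469199

sn u = 0.9852777250086853, cn u = -0.1709614126103007, dn u = 0.5754308077306127
sn v = 0.5928792639431168, cn v = 0.8052913624187633, dn v = 0.8705206541158135
m = k² = 0.689017865041
D = 1 − m·sn²u·sn²v = 0.7648850020342394
sn(u+v) = (sn u·cn v·dn v + sn v·cn u·dn u)/D = 0.6323767482492975/0.7648850020342394 = 0.8267605542891658
cn(u+v) = (cn u·cn v − sn u·sn v·dn u·dn v)/D = -0.4302891058469445/0.7648850020342394 = -0.5625539848507619
dn(u+v) = (dn u·dn v − m·sn u·sn v·cn u·cn v)/D = 0.5563367503241899/0.7648850020342394 = 0.7273469199220696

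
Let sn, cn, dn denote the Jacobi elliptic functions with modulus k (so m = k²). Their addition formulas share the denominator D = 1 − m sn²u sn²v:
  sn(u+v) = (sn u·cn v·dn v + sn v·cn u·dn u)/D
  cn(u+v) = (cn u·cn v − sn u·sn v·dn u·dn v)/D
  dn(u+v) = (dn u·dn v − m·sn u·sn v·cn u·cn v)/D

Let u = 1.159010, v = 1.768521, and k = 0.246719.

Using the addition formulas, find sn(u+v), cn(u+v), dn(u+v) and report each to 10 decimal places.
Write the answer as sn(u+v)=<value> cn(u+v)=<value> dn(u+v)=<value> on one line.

sn u = 0.9115166587083364, cn u = 0.4112631528561612, dn u = 0.974384509436096
sn v = 0.9859762975207425, cn v = -0.1668854119666795, dn v = 0.9699613482023034
m = k² = 0.060870264961
D = 1 − m·sn²u·sn²v = 0.9508337186445983
sn(u+v) = (sn u·cn v·dn v + sn v·cn u·dn u)/D = 0.2475593605074202/0.9508337186445983 = 0.2603603086986787
cn(u+v) = (cn u·cn v − sn u·sn v·dn u·dn v)/D = -0.9180409160471402/0.9508337186445983 = -0.9655115274580251
dn(u+v) = (dn u·dn v − m·sn u·sn v·cn u·cn v)/D = 0.9488700056122297/0.9508337186445983 = 0.9979347461140021

sn(u+v)=0.2603603087 cn(u+v)=-0.9655115275 dn(u+v)=0.9979347461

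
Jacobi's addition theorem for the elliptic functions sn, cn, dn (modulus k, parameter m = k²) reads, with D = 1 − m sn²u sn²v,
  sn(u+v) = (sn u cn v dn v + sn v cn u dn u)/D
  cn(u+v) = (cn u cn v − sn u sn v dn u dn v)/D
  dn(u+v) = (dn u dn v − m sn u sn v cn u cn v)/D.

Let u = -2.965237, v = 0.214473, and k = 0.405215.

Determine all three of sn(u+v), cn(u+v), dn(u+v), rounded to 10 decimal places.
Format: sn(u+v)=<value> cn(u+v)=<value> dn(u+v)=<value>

sn u = -0.3125875051581967, cn u = -0.9498889680478315, dn u = 0.9919455331889212
sn v = 0.2125712375826877, cn v = 0.9771455720375366, dn v = 0.9962832970203882
m = k² = 0.164199196225
D = 1 − m·sn²u·sn²v = 0.9992750246214402
sn(u+v) = (sn u·cn v·dn v + sn v·cn u·dn u)/D = -0.5046009768139081/0.9992750246214402 = -0.5049670655033816
cn(u+v) = (cn u·cn v − sn u·sn v·dn u·dn v)/D = -0.8625128573132285/0.9992750246214402 = -0.8631386115548901
dn(u+v) = (dn u·dn v − m·sn u·sn v·cn u·cn v)/D = 0.978131802545281/0.9992750246214402 = 0.9788414384876987

sn(u+v)=-0.5049670655 cn(u+v)=-0.8631386116 dn(u+v)=0.9788414385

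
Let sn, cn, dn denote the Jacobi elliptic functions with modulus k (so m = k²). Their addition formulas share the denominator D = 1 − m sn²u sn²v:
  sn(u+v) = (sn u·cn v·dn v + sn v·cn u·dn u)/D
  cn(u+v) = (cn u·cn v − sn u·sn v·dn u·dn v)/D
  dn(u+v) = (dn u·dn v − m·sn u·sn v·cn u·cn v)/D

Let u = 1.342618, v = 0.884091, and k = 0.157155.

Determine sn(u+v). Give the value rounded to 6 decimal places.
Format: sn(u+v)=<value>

sn u = 0.9724885313509741, cn u = 0.2329507595841349, dn u = 0.9882522716552105
sn v = 0.771795780934568, cn v = 0.6358704840858713, dn v = 0.9926169231021222
m = k² = 0.024697694025
D = 1 − m·sn²u·sn²v = 0.9860866989300713
sn(u+v) = (sn u·cn v·dn v + sn v·cn u·dn u)/D = 0.7914895145541507/0.9860866989300713 = 0.8026571247872388

sn(u+v)=0.802657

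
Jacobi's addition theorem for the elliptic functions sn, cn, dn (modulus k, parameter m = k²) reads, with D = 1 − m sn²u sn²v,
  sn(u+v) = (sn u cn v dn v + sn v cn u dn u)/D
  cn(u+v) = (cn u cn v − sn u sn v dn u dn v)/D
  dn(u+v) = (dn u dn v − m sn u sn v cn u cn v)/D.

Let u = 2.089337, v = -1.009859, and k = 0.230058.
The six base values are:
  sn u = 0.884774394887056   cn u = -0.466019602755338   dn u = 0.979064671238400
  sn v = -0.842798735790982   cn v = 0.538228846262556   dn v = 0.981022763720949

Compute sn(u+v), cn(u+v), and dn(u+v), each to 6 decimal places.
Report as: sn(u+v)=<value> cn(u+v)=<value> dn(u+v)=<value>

sn(u+v)=0.877538 cn(u+v)=0.479507 dn(u+v)=0.979409

m = k² = 0.052926683364
D = 1 − m·sn²u·sn²v = 0.9705701856518368
sn(u+v) = (sn u·cn v·dn v + sn v·cn u·dn u)/D = 0.851712088171629/0.9705701856518368 = 0.8775378646106025
cn(u+v) = (cn u·cn v − sn u·sn v·dn u·dn v)/D = 0.4653955351510846/0.9705701856518368 = 0.4795073473625444
dn(u+v) = (dn u·dn v − m·sn u·sn v·cn u·cn v)/D = 0.9505854804551194/0.9705701856518368 = 0.9794093147593488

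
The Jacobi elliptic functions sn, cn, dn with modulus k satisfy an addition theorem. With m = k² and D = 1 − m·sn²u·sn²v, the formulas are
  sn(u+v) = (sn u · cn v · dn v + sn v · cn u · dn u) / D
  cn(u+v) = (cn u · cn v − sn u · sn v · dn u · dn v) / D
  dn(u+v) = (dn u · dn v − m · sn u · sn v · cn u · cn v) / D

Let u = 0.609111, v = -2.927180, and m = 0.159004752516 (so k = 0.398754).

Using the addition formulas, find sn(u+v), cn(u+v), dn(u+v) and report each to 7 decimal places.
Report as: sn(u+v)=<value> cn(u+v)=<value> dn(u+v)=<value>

sn u = 0.5675792284997537, cn u = 0.823318783567838, dn u = 0.9740519628212073
sn v = -0.3435972559984975, cn v = -0.9391170990192347, dn v = 0.9905695564189011
m = k² = 0.159004752516
D = 1 − m·sn²u·sn²v = 0.9939526867495269
sn(u+v) = (sn u·cn v·dn v + sn v·cn u·dn u)/D = -0.8035463444885339/0.9939526867495269 = -0.8084352054184096
cn(u+v) = (cn u·cn v − sn u·sn v·dn u·dn v)/D = -0.5850258248622171/0.9939526867495269 = -0.5885851838435061
dn(u+v) = (dn u·dn v − m·sn u·sn v·cn u·cn v)/D = 0.940890368294467/0.9939526867495269 = 0.9466148447884507

sn(u+v)=-0.8084352 cn(u+v)=-0.5885852 dn(u+v)=0.9466148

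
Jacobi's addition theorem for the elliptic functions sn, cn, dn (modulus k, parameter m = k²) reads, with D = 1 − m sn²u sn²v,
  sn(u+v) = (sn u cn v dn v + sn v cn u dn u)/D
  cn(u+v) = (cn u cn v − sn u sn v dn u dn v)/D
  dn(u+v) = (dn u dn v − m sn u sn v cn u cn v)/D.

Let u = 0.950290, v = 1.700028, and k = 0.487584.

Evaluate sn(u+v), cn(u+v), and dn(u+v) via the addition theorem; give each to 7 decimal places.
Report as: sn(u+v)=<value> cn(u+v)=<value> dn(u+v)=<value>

sn u = 0.7968278816074608, cn u = 0.6042063613476495, dn u = 0.9214400691375037
sn v = 0.9998341445055401, cn v = -0.01821217946525616, dn v = 0.8731212382959591
m = k² = 0.237738157056
D = 1 − m·sn²u·sn²v = 0.8491018680361997
sn(u+v) = (sn u·cn v·dn v + sn v·cn u·dn u)/D = 0.5439769016966293/0.8491018680361997 = 0.6406497526082913
cn(u+v) = (cn u·cn v − sn u·sn v·dn u·dn v)/D = -0.6519686439723153/0.8491018680361997 = -0.7678332465339953
dn(u+v) = (dn u·dn v − m·sn u·sn v·cn u·cn v)/D = 0.8066130903449954/0.8491018680361997 = 0.9499603295073744

sn(u+v)=0.6406498 cn(u+v)=-0.7678332 dn(u+v)=0.9499603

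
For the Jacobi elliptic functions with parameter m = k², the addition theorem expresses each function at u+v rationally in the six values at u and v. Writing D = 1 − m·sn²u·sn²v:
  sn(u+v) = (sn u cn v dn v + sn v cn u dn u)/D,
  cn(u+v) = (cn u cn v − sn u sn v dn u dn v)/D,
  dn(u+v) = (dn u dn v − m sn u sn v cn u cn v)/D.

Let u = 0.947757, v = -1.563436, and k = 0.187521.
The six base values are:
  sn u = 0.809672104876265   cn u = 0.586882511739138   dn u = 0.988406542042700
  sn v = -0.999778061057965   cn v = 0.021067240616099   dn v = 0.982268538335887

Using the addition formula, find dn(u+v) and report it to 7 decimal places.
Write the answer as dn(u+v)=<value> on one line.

m = k² = 0.035164125441
D = 1 − m·sn²u·sn²v = 0.9769577237156288
dn(u+v) = (dn u·dn v − m·sn u·sn v·cn u·cn v)/D = 0.9712325915983472/0.9769577237156288 = 0.9941398363733618

dn(u+v)=0.9941398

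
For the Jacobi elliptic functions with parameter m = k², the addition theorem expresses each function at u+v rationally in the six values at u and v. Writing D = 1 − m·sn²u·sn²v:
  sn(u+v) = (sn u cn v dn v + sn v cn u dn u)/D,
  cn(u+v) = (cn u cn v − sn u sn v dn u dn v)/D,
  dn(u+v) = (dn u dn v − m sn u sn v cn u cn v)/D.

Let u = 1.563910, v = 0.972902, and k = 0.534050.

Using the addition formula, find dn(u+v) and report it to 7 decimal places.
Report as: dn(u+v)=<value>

sn u = 0.9928463100440412, cn u = 0.1193993493781755, dn u = 0.8478541154614931
sn v = 0.8056992464740634, cn v = 0.5923248468797561, dn v = 0.9026937202095996
m = k² = 0.2852094025
D = 1 − m·sn²u·sn²v = 0.8174954039333076
dn(u+v) = (dn u·dn v − m·sn u·sn v·cn u·cn v)/D = 0.7492171486268115/0.8174954039333076 = 0.9164787288369069

dn(u+v)=0.9164787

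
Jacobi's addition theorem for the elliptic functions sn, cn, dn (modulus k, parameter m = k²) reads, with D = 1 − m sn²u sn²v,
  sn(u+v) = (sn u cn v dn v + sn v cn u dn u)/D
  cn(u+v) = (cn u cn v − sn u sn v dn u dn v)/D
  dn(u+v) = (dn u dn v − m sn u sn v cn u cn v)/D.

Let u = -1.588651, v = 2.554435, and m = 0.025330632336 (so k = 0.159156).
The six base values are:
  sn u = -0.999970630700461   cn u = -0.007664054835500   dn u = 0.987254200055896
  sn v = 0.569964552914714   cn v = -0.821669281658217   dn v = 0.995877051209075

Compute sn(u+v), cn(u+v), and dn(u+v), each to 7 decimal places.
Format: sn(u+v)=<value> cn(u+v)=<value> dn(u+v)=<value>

m = k² = 0.025330632336
D = 1 − m·sn²u·sn²v = 0.9917715844717764
sn(u+v) = (sn u·cn v·dn v + sn v·cn u·dn u)/D = 0.8139449860500613/0.9917715844717764 = 0.8206980304679463
cn(u+v) = (cn u·cn v − sn u·sn v·dn u·dn v)/D = 0.5666607763465047/0.9917715844717764 = 0.5713621817954299
dn(u+v) = (dn u·dn v − m·sn u·sn v·cn u·cn v)/D = 0.9832747168038952/0.9917715844717764 = 0.9914326365053031

sn(u+v)=0.8206980 cn(u+v)=0.5713622 dn(u+v)=0.9914326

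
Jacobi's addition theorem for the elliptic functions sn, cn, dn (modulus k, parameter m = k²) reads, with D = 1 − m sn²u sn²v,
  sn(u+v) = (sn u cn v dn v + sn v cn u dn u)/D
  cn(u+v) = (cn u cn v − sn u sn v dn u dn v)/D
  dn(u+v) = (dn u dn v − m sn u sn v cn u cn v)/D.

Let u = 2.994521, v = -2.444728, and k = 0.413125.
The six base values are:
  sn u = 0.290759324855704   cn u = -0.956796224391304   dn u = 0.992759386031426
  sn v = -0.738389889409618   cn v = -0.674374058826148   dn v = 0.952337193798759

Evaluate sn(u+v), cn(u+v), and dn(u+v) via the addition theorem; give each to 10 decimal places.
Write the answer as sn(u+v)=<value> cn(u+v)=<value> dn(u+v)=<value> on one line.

m = k² = 0.170672265625
D = 1 − m·sn²u·sn²v = 0.9921331342315621
sn(u+v) = (sn u·cn v·dn v + sn v·cn u·dn u)/D = 0.5146384496892548/0.9921331342315621 = 0.5187191435631855
cn(u+v) = (cn u·cn v − sn u·sn v·dn u·dn v)/D = 0.8482189706329275/0.9921331342315621 = 0.8549447058734707
dn(u+v) = (dn u·dn v − m·sn u·sn v·cn u·cn v)/D = 0.9690846918039209/0.9921331342315621 = 0.9767688008469822

sn(u+v)=0.5187191436 cn(u+v)=0.8549447059 dn(u+v)=0.9767688008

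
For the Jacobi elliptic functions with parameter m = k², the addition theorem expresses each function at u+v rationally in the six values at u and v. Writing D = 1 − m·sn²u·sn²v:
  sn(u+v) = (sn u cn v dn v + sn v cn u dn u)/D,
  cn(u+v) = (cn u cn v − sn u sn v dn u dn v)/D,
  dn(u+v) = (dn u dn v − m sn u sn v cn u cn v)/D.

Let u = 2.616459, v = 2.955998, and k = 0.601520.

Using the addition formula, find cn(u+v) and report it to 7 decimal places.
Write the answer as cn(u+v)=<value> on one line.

cn(u+v)=0.2517346

sn u = 0.7523618839137941, cn u = -0.6587500251489078, dn u = 0.8917335893305408
sn v = 0.5129107925452925, cn v = -0.8584419135215614, dn v = 0.951215877527728
m = k² = 0.3618263104
D = 1 − m·sn²u·sn²v = 0.9461187839120664
cn(u+v) = (cn u·cn v − sn u·sn v·dn u·dn v)/D = 0.2381708715288536/0.9461187839120664 = 0.2517346400671288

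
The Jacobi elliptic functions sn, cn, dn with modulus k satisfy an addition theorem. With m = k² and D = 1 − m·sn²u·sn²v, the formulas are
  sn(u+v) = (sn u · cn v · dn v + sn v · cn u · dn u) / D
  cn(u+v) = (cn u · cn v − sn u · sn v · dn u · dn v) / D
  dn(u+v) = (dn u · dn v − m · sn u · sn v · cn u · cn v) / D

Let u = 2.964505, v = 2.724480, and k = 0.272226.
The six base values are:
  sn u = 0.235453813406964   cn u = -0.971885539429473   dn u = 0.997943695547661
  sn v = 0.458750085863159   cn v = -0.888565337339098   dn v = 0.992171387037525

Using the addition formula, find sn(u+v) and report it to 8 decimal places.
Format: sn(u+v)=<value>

m = k² = 0.074106995076
D = 1 − m·sn²u·sn²v = 0.9991353845772649
sn(u+v) = (sn u·cn v·dn v + sn v·cn u·dn u)/D = -0.6525139913157936/0.9991353845772649 = -0.6530786531916022

sn(u+v)=-0.65307865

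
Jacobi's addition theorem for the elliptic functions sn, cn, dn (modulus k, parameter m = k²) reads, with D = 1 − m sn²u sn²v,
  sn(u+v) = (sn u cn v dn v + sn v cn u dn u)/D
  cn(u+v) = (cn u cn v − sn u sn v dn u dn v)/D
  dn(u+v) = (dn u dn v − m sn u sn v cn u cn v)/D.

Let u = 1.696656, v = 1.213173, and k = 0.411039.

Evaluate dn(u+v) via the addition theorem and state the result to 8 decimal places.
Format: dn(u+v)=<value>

dn(u+v)=0.98846855

sn u = 0.9988610386286843, cn u = -0.04771399699905789, dn u = 0.9118287028407446
sn v = 0.9229887118235477, cn v = 0.3848270232796913, dn v = 0.9252391634454421
m = k² = 0.168953059521
D = 1 − m·sn²u·sn²v = 0.8563951899525912
dn(u+v) = (dn u·dn v − m·sn u·sn v·cn u·cn v)/D = 0.8465197108518522/0.8563951899525912 = 0.9884685490803777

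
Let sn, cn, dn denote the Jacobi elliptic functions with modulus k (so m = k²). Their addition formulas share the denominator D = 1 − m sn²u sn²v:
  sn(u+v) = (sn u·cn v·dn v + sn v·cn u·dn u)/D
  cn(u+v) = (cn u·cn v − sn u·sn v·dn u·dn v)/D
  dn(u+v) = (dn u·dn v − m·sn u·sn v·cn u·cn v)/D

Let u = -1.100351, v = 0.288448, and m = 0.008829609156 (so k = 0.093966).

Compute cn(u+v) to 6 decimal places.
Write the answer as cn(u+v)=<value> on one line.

cn(u+v)=0.688619

sn u = -0.8906687999192573, cn u = 0.4546527123534953, dn u = 0.9964916212931957
sn v = 0.2844313881301497, cn v = 0.9586963989951961, dn v = 0.9996427731421088
m = k² = 0.008829609156
D = 1 − m·sn²u·sn²v = 0.9994333315935015
cn(u+v) = (cn u·cn v − sn u·sn v·dn u·dn v)/D = 0.6882291088016781/0.9994333315935015 = 0.6886193276187439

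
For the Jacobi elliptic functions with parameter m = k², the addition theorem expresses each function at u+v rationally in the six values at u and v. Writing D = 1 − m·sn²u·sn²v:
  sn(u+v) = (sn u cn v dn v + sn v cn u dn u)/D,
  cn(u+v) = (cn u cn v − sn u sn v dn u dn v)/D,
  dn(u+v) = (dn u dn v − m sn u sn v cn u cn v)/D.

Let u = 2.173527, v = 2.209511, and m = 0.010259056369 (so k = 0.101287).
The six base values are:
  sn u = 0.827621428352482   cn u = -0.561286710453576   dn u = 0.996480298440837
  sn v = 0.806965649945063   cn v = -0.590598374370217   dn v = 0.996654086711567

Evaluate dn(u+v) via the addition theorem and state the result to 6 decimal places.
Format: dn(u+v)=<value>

m = k² = 0.010259056369
D = 1 − m·sn²u·sn²v = 0.9954240532023286
dn(u+v) = (dn u·dn v − m·sn u·sn v·cn u·cn v)/D = 0.9908748790418094/0.9954240532023286 = 0.9954299133661837

dn(u+v)=0.995430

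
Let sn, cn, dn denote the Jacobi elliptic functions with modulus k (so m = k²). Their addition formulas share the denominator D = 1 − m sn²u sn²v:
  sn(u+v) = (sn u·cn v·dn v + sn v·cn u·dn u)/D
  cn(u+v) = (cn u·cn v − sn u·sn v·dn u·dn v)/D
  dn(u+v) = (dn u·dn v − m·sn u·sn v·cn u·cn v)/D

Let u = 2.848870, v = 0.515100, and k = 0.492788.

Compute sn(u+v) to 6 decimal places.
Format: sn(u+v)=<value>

sn u = 0.4879044304472398, cn u = -0.872897053924433, dn u = 0.9706656256694322
sn v = 0.4880619977644758, cn v = 0.8728089632549317, dn v = 0.9706463891752943
m = k² = 0.242840012944
D = 1 − m·sn²u·sn²v = 0.9862298155562923
sn(u+v) = (sn u·cn v·dn v + sn v·cn u·dn u)/D = -0.0001834162476015468/0.9862298155562923 = -0.0001859771877795939

sn(u+v)=-0.000186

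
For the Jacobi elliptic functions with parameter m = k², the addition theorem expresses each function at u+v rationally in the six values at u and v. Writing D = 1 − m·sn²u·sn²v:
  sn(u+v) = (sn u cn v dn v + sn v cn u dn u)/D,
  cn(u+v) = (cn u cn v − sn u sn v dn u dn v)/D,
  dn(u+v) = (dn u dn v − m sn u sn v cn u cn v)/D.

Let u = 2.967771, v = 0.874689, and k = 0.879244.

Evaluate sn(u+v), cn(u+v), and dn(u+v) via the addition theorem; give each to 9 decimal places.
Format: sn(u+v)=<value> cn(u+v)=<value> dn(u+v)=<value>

sn u = 0.9236405045449408, cn u = -0.3832599879506954, dn u = 0.583510809779163
sn v = 0.7185372723437941, cn v = 0.695488452997417, dn v = 0.7751562364172512
m = k² = 0.773070011536
D = 1 − m·sn²u·sn²v = 0.6594950980822431
sn(u+v) = (sn u·cn v·dn v + sn v·cn u·dn u)/D = 0.3372548252203523/0.6594950980822431 = 0.5113833691881278
cn(u+v) = (cn u·cn v − sn u·sn v·dn u·dn v)/D = -0.5667388880781846/0.6594950980822431 = -0.8593526922735502
dn(u+v) = (dn u·dn v − m·sn u·sn v·cn u·cn v)/D = 0.5890705981292011/0.6594950980822431 = 0.8932145209906327

sn(u+v)=0.511383369 cn(u+v)=-0.859352692 dn(u+v)=0.893214521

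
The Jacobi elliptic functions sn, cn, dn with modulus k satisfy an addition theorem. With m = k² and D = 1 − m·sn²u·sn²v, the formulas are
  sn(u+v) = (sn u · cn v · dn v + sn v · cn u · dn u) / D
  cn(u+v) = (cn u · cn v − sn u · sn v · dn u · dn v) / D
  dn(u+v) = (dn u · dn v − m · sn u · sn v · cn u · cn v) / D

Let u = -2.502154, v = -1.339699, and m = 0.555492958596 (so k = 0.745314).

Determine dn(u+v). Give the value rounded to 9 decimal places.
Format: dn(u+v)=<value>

sn u = -0.9164931399094297, cn u = -0.4000504024481846, dn u = 0.7303480778057734
sn v = -0.9259607506558402, cn v = 0.3776197667560226, dn v = 0.7236839763620139
m = k² = 0.555492958596
D = 1 − m·sn²u·sn²v = 0.599942743833178
dn(u+v) = (dn u·dn v − m·sn u·sn v·cn u·cn v)/D = 0.5997559235850043/0.599942743833178 = 0.9996886032040658

dn(u+v)=0.999688603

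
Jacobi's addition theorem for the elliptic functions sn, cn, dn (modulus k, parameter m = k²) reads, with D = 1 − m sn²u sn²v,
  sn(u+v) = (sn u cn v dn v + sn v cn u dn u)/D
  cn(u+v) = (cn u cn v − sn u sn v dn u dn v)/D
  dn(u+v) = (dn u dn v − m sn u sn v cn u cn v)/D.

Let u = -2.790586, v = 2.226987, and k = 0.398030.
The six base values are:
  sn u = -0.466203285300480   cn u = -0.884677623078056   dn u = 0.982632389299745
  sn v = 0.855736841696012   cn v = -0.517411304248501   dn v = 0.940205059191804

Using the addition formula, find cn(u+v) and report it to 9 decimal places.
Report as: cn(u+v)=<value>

m = k² = 0.1584278809
D = 1 − m·sn²u·sn²v = 0.9747847817071141
cn(u+v) = (cn u·cn v − sn u·sn v·dn u·dn v)/D = 0.8263200409881328/0.9747847817071141 = 0.8476948517200084

cn(u+v)=0.847694852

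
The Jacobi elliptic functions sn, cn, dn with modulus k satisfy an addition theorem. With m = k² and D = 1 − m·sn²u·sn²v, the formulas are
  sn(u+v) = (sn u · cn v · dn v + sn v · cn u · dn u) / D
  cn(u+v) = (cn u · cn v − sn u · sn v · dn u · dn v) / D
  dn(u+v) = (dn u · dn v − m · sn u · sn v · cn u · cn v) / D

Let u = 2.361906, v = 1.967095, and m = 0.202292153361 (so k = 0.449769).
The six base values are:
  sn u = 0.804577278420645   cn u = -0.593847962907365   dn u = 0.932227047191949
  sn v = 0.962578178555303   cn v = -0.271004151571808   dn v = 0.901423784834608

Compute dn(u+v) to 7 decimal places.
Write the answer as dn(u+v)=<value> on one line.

m = k² = 0.202292153361
D = 1 − m·sn²u·sn²v = 0.8786648618083604
dn(u+v) = (dn u·dn v − m·sn u·sn v·cn u·cn v)/D = 0.8151180814173255/0.8786648618083604 = 0.9276780224712176

dn(u+v)=0.9276780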